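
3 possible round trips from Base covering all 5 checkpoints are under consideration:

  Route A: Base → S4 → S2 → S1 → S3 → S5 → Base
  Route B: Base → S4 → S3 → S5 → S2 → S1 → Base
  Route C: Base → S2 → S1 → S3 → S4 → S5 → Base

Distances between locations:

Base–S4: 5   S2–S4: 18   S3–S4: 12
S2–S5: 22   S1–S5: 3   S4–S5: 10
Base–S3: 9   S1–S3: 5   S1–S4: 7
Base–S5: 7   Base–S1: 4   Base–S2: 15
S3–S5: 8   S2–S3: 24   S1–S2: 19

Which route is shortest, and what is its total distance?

Shortest is Route A, total 62.

Route A: 5 + 18 + 19 + 5 + 8 + 7 = 62
Route B: 5 + 12 + 8 + 22 + 19 + 4 = 70
Route C: 15 + 19 + 5 + 12 + 10 + 7 = 68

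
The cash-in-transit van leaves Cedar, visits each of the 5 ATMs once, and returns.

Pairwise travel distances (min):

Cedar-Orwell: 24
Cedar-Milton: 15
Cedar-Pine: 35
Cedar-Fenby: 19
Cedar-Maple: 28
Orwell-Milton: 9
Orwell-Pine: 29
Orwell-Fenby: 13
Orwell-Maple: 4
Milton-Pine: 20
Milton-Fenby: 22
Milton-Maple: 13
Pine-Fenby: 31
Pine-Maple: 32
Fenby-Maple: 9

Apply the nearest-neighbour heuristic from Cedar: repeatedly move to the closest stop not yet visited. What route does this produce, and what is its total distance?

Total distance 103 min via the nearest-neighbour route Cedar → Milton → Orwell → Maple → Fenby → Pine → Cedar.

From Cedar: distances to unvisited — Milton=15, Fenby=19, Orwell=24, Maple=28, Pine=35. Nearest is Milton (15).
From Milton: distances to unvisited — Orwell=9, Maple=13, Pine=20, Fenby=22. Nearest is Orwell (9).
From Orwell: distances to unvisited — Maple=4, Fenby=13, Pine=29. Nearest is Maple (4).
From Maple: distances to unvisited — Fenby=9, Pine=32. Nearest is Fenby (9).
From Fenby: distances to unvisited — Pine=31. Nearest is Pine (31).
Return Pine→Cedar: 35.
Total = 15 + 9 + 4 + 9 + 31 + 35 = 103.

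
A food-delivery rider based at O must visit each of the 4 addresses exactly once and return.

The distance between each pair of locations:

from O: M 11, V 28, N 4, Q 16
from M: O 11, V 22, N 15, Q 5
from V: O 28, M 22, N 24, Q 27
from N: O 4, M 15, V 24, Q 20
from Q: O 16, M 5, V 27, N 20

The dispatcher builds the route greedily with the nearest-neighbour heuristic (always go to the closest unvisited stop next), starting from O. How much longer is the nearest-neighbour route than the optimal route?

The nearest-neighbour route is 8 longer than optimal.

From O: N=4, M=11, Q=16, V=28 → choose N (4).
From N: M=15, Q=20, V=24 → choose M (15).
From M: Q=5, V=22 → choose Q (5).
From Q: V=27 → choose V (27).
NN route O → N → M → Q → V → O costs 79.
Optimal: O → M → Q → V → N → O costs 71 (by enumerating all 12 distinct tours).
Excess = 79 − 71 = 8.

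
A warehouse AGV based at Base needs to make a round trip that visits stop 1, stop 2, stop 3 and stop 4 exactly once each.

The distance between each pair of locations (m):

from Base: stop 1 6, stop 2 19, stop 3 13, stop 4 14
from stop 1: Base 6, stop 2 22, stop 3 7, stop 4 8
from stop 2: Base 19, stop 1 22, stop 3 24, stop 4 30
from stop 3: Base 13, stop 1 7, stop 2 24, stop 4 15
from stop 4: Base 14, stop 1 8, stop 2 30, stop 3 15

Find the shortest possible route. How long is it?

Minimum total distance: 72 m.

Base→stop 1→stop 2→stop 3→stop 4→Base: 6+22+24+15+14 = 81
Base→stop 1→stop 2→stop 4→stop 3→Base: 6+22+30+15+13 = 86
Base→stop 1→stop 3→stop 2→stop 4→Base: 6+7+24+30+14 = 81
Base→stop 1→stop 3→stop 4→stop 2→Base: 6+7+15+30+19 = 77
Base→stop 1→stop 4→stop 2→stop 3→Base: 6+8+30+24+13 = 81
Base→stop 1→stop 4→stop 3→stop 2→Base: 6+8+15+24+19 = 72
Base→stop 2→stop 1→stop 3→stop 4→Base: 19+22+7+15+14 = 77
Base→stop 2→stop 1→stop 4→stop 3→Base: 19+22+8+15+13 = 77
Base→stop 2→stop 3→stop 1→stop 4→Base: 19+24+7+8+14 = 72
Base→stop 2→stop 4→stop 1→stop 3→Base: 19+30+8+7+13 = 77
Base→stop 3→stop 1→stop 2→stop 4→Base: 13+7+22+30+14 = 86
Base→stop 3→stop 2→stop 1→stop 4→Base: 13+24+22+8+14 = 81
The minimum is 72.
One optimal route: Base → stop 1 → stop 4 → stop 3 → stop 2 → Base (or its reverse).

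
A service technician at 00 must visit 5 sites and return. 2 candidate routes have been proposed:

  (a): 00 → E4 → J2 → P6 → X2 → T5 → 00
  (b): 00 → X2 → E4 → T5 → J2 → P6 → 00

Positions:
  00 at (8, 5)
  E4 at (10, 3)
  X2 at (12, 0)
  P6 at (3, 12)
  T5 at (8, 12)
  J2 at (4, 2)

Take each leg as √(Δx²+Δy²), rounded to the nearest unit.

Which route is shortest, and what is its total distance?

Shortest is (b), total 49.

(a): 3 + 6 + 10 + 15 + 13 + 7 = 54
(b): 6 + 4 + 9 + 11 + 10 + 9 = 49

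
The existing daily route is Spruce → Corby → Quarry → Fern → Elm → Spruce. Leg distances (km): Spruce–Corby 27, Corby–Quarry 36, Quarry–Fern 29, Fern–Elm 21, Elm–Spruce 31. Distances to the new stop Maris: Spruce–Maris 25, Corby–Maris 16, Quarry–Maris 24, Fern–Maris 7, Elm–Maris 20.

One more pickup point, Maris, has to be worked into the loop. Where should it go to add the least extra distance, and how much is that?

Adding 2 km by placing Maris on the Quarry–Fern leg.

Insertion cost between consecutive stops i–j is d(i,Maris) + d(Maris,j) − d(i,j):
  between Spruce and Corby: 25 + 16 − 27 = 14
  between Corby and Quarry: 16 + 24 − 36 = 4
  between Quarry and Fern: 24 + 7 − 29 = 2
  between Fern and Elm: 7 + 20 − 21 = 6
  between Elm and Spruce: 20 + 25 − 31 = 14
Cheapest insertion is between Quarry and Fern, adding 2.
New total = 144 + 2 = 146.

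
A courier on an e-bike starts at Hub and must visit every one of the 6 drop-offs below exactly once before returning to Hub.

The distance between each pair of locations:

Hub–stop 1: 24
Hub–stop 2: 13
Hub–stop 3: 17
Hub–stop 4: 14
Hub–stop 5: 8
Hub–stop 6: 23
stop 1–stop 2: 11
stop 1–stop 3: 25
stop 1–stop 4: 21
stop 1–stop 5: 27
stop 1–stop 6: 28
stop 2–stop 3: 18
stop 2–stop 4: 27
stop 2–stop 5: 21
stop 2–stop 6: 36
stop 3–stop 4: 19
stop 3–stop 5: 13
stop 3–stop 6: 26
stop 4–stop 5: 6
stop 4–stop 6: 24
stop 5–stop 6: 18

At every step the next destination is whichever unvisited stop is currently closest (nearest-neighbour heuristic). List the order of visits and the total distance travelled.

Hub → [stop 5:8 / stop 2:13 / stop 4:14 / stop 3:17 / stop 6:23 / stop 1:24] → stop 5 (8)
stop 5 → [stop 4:6 / stop 3:13 / stop 6:18 / stop 2:21 / stop 1:27] → stop 4 (6)
stop 4 → [stop 3:19 / stop 1:21 / stop 6:24 / stop 2:27] → stop 3 (19)
stop 3 → [stop 2:18 / stop 1:25 / stop 6:26] → stop 2 (18)
stop 2 → [stop 1:11 / stop 6:36] → stop 1 (11)
stop 1 → [stop 6:28] → stop 6 (28)
Return stop 6→Hub: 23.
Total = 8 + 6 + 19 + 18 + 11 + 28 + 23 = 113.

Nearest-neighbour total = 113; route Hub → stop 5 → stop 4 → stop 3 → stop 2 → stop 1 → stop 6 → Hub.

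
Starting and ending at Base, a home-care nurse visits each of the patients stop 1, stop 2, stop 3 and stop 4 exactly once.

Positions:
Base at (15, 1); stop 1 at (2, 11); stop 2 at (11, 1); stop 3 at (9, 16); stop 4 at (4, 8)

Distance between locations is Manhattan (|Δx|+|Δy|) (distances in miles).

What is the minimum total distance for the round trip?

Minimum total distance: 56 miles.

With 4 stops there are 4!/2 = 12 distinct round trips (a route and its reverse cost the same).
Base→stop 1→stop 2→stop 3→stop 4→Base: 23+19+17+13+18 = 90
Base→stop 1→stop 2→stop 4→stop 3→Base: 23+19+14+13+21 = 90
Base→stop 1→stop 3→stop 2→stop 4→Base: 23+12+17+14+18 = 84
Base→stop 1→stop 3→stop 4→stop 2→Base: 23+12+13+14+4 = 66
Base→stop 1→stop 4→stop 2→stop 3→Base: 23+5+14+17+21 = 80
Base→stop 1→stop 4→stop 3→stop 2→Base: 23+5+13+17+4 = 62
Base→stop 2→stop 1→stop 3→stop 4→Base: 4+19+12+13+18 = 66
Base→stop 2→stop 1→stop 4→stop 3→Base: 4+19+5+13+21 = 62
Base→stop 2→stop 3→stop 1→stop 4→Base: 4+17+12+5+18 = 56
Base→stop 2→stop 4→stop 1→stop 3→Base: 4+14+5+12+21 = 56
Base→stop 3→stop 1→stop 2→stop 4→Base: 21+12+19+14+18 = 84
Base→stop 3→stop 2→stop 1→stop 4→Base: 21+17+19+5+18 = 80
The minimum is 56.
One optimal route: Base → stop 2 → stop 3 → stop 1 → stop 4 → Base (or its reverse).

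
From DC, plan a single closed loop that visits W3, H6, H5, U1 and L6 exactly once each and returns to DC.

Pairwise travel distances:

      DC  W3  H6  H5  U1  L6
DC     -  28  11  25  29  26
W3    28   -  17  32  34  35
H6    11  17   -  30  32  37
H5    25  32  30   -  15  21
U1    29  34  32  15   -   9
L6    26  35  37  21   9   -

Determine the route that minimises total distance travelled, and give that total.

With 5 stops there are 5!/2 = 60 distinct round trips (a route and its reverse cost the same).
DC - W3 - H6 - H5 - U1 - L6 - DC: 28+17+30+15+9+26 = 125
DC - W3 - H6 - H5 - L6 - U1 - DC: 28+17+30+21+9+29 = 134
DC - W3 - H6 - U1 - H5 - L6 - DC: 28+17+32+15+21+26 = 139
DC - W3 - H6 - U1 - L6 - H5 - DC: 28+17+32+9+21+25 = 132
DC - W3 - H6 - L6 - H5 - U1 - DC: 28+17+37+21+15+29 = 147
DC - W3 - H6 - L6 - U1 - H5 - DC: 28+17+37+9+15+25 = 131
DC - W3 - H5 - H6 - U1 - L6 - DC: 28+32+30+32+9+26 = 157
DC - W3 - H5 - H6 - L6 - U1 - DC: 28+32+30+37+9+29 = 165
DC - W3 - H5 - U1 - H6 - L6 - DC: 28+32+15+32+37+26 = 170
DC - W3 - H5 - U1 - L6 - H6 - DC: 28+32+15+9+37+11 = 132
DC - W3 - H5 - L6 - H6 - U1 - DC: 28+32+21+37+32+29 = 179
DC - W3 - H5 - L6 - U1 - H6 - DC: 28+32+21+9+32+11 = 133
DC - W3 - U1 - H6 - H5 - L6 - DC: 28+34+32+30+21+26 = 171
DC - W3 - U1 - H6 - L6 - H5 - DC: 28+34+32+37+21+25 = 177
… (46 more)
DC - H6 - W3 - H5 - U1 - L6 - DC: 11+17+32+15+9+26 = 110  ← best
The minimum is 110.
One optimal route: DC → H6 → W3 → H5 → U1 → L6 → DC (or its reverse).

110 — the shortest possible round trip.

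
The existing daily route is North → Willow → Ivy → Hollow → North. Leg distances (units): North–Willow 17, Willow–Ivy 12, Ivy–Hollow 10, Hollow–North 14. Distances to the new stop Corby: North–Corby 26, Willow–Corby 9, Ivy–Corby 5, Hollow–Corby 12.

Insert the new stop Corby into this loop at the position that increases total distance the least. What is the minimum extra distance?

Minimum extra distance: 2, inserting Corby between Willow and Ivy.

Insertion cost between consecutive stops i–j is d(i,Corby) + d(Corby,j) − d(i,j):
  between North and Willow: 26 + 9 − 17 = 18
  between Willow and Ivy: 9 + 5 − 12 = 2
  between Ivy and Hollow: 5 + 12 − 10 = 7
  between Hollow and North: 12 + 26 − 14 = 24
Cheapest insertion is between Willow and Ivy, adding 2.
New total = 53 + 2 = 55.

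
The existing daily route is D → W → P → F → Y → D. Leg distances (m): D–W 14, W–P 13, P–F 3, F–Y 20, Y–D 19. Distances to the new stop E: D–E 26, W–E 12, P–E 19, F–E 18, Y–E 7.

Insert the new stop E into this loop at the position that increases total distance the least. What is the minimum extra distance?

Insertion cost between consecutive stops i–j is d(i,E) + d(E,j) − d(i,j):
  between D and W: 26 + 12 − 14 = 24
  between W and P: 12 + 19 − 13 = 18
  between P and F: 19 + 18 − 3 = 34
  between F and Y: 18 + 7 − 20 = 5
  between Y and D: 7 + 26 − 19 = 14
Cheapest insertion is between F and Y, adding 5.
New total = 69 + 5 = 74.

+5 m — insert E between F and Y.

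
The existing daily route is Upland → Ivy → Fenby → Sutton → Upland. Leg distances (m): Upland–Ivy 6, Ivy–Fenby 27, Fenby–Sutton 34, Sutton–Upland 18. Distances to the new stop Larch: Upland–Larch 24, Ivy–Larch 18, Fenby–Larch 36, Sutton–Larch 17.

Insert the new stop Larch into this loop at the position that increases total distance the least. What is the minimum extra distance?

Minimum extra distance: 19 m, inserting Larch between Fenby and Sutton.

Insertion cost between consecutive stops i–j is d(i,Larch) + d(Larch,j) − d(i,j):
  between Upland and Ivy: 24 + 18 − 6 = 36
  between Ivy and Fenby: 18 + 36 − 27 = 27
  between Fenby and Sutton: 36 + 17 − 34 = 19
  between Sutton and Upland: 17 + 24 − 18 = 23
Cheapest insertion is between Fenby and Sutton, adding 19.
New total = 85 + 19 = 104.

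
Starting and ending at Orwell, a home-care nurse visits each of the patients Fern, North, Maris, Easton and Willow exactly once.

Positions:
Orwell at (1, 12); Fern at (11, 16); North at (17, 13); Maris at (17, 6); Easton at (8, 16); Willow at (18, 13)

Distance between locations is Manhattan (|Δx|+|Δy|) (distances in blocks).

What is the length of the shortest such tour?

Shortest round trip = 54 blocks.

Orwell - Fern - North - Maris - Easton - Willow - Orwell: 14+9+7+19+13+18 = 80
Orwell - Fern - North - Maris - Willow - Easton - Orwell: 14+9+7+8+13+11 = 62
Orwell - Fern - North - Easton - Maris - Willow - Orwell: 14+9+12+19+8+18 = 80
Orwell - Fern - North - Easton - Willow - Maris - Orwell: 14+9+12+13+8+22 = 78
Orwell - Fern - North - Willow - Maris - Easton - Orwell: 14+9+1+8+19+11 = 62
Orwell - Fern - North - Willow - Easton - Maris - Orwell: 14+9+1+13+19+22 = 78
Orwell - Fern - Maris - North - Easton - Willow - Orwell: 14+16+7+12+13+18 = 80
Orwell - Fern - Maris - North - Willow - Easton - Orwell: 14+16+7+1+13+11 = 62
Orwell - Fern - Maris - Easton - North - Willow - Orwell: 14+16+19+12+1+18 = 80
Orwell - Fern - Maris - Easton - Willow - North - Orwell: 14+16+19+13+1+17 = 80
Orwell - Fern - Maris - Willow - North - Easton - Orwell: 14+16+8+1+12+11 = 62
Orwell - Fern - Maris - Willow - Easton - North - Orwell: 14+16+8+13+12+17 = 80
Orwell - Fern - Easton - North - Maris - Willow - Orwell: 14+3+12+7+8+18 = 62
Orwell - Fern - Easton - North - Willow - Maris - Orwell: 14+3+12+1+8+22 = 60
… (46 more)
Orwell - Maris - North - Willow - Fern - Easton - Orwell: 22+7+1+10+3+11 = 54  ← best
The minimum is 54.
One optimal route: Orwell → Maris → North → Willow → Fern → Easton → Orwell (or its reverse).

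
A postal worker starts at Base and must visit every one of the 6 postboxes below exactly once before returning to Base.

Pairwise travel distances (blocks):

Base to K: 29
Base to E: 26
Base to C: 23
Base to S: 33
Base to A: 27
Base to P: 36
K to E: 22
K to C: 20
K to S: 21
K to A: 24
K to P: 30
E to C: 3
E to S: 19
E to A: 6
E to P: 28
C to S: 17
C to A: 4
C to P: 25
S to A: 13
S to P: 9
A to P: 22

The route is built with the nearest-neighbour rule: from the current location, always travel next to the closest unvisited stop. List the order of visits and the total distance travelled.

Nearest-neighbour total = 113 blocks; route Base → C → E → A → S → P → K → Base.

Base → [C:23 / E:26 / A:27 / K:29 / S:33 / P:36] → C (23)
C → [E:3 / A:4 / S:17 / K:20 / P:25] → E (3)
E → [A:6 / S:19 / K:22 / P:28] → A (6)
A → [S:13 / P:22 / K:24] → S (13)
S → [P:9 / K:21] → P (9)
P → [K:30] → K (30)
Return K→Base: 29.
Total = 23 + 3 + 6 + 13 + 9 + 30 + 29 = 113.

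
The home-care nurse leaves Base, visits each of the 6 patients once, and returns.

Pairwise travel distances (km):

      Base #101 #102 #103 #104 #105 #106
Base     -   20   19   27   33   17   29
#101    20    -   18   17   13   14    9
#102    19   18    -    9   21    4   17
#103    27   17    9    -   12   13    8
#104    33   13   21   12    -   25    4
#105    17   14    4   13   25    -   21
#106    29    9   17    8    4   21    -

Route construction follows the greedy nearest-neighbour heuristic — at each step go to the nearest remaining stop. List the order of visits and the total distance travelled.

75 km along Base → #105 → #102 → #103 → #106 → #104 → #101 → Base.

From Base: distances to unvisited — #105=17, #102=19, #101=20, #103=27, #106=29, #104=33. Nearest is #105 (17).
From #105: distances to unvisited — #102=4, #103=13, #101=14, #106=21, #104=25. Nearest is #102 (4).
From #102: distances to unvisited — #103=9, #106=17, #101=18, #104=21. Nearest is #103 (9).
From #103: distances to unvisited — #106=8, #104=12, #101=17. Nearest is #106 (8).
From #106: distances to unvisited — #104=4, #101=9. Nearest is #104 (4).
From #104: distances to unvisited — #101=13. Nearest is #101 (13).
Return #101→Base: 20.
Total = 17 + 4 + 9 + 8 + 4 + 13 + 20 = 75.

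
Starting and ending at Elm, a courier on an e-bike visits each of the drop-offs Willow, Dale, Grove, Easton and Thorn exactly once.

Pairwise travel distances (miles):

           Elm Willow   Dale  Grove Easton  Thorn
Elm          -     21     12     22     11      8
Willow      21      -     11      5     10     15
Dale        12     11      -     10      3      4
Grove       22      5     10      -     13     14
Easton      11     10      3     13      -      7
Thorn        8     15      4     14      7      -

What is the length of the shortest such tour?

There are 60 distinct closed tours to check (reversals are equivalent).
Elm → Willow → Dale → Grove → Easton → Thorn → Elm: 21+11+10+13+7+8 = 70
Elm → Willow → Dale → Grove → Thorn → Easton → Elm: 21+11+10+14+7+11 = 74
Elm → Willow → Dale → Easton → Grove → Thorn → Elm: 21+11+3+13+14+8 = 70
Elm → Willow → Dale → Easton → Thorn → Grove → Elm: 21+11+3+7+14+22 = 78
Elm → Willow → Dale → Thorn → Grove → Easton → Elm: 21+11+4+14+13+11 = 74
Elm → Willow → Dale → Thorn → Easton → Grove → Elm: 21+11+4+7+13+22 = 78
Elm → Willow → Grove → Dale → Easton → Thorn → Elm: 21+5+10+3+7+8 = 54
Elm → Willow → Grove → Dale → Thorn → Easton → Elm: 21+5+10+4+7+11 = 58
Elm → Willow → Grove → Easton → Dale → Thorn → Elm: 21+5+13+3+4+8 = 54
Elm → Willow → Grove → Easton → Thorn → Dale → Elm: 21+5+13+7+4+12 = 62
Elm → Willow → Grove → Thorn → Dale → Easton → Elm: 21+5+14+4+3+11 = 58
Elm → Willow → Grove → Thorn → Easton → Dale → Elm: 21+5+14+7+3+12 = 62
Elm → Willow → Easton → Dale → Grove → Thorn → Elm: 21+10+3+10+14+8 = 66
Elm → Willow → Easton → Dale → Thorn → Grove → Elm: 21+10+3+4+14+22 = 74
… (46 more)
Elm → Easton → Willow → Grove → Dale → Thorn → Elm: 11+10+5+10+4+8 = 48  ← best
The minimum is 48.
One optimal route: Elm → Easton → Willow → Grove → Dale → Thorn → Elm (or its reverse).

Shortest round trip = 48 miles.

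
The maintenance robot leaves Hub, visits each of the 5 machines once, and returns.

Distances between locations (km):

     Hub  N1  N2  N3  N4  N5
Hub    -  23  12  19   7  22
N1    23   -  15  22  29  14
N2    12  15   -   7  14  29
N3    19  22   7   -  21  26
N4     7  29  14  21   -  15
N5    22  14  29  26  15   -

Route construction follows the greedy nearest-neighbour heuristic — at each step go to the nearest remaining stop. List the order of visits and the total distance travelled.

86 km along Hub → N4 → N2 → N3 → N1 → N5 → Hub.

From Hub: distances to unvisited — N4=7, N2=12, N3=19, N5=22, N1=23. Nearest is N4 (7).
From N4: distances to unvisited — N2=14, N5=15, N3=21, N1=29. Nearest is N2 (14).
From N2: distances to unvisited — N3=7, N1=15, N5=29. Nearest is N3 (7).
From N3: distances to unvisited — N1=22, N5=26. Nearest is N1 (22).
From N1: distances to unvisited — N5=14. Nearest is N5 (14).
Return N5→Hub: 22.
Total = 7 + 14 + 7 + 22 + 14 + 22 = 86.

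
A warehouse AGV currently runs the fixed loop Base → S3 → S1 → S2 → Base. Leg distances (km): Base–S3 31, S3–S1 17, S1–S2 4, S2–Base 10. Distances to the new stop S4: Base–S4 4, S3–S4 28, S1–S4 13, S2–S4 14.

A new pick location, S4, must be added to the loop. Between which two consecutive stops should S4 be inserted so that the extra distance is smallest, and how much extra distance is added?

+1 km — insert S4 between Base and S3.

Insertion cost between consecutive stops i–j is d(i,S4) + d(S4,j) − d(i,j):
  between Base and S3: 4 + 28 − 31 = 1
  between S3 and S1: 28 + 13 − 17 = 24
  between S1 and S2: 13 + 14 − 4 = 23
  between S2 and Base: 14 + 4 − 10 = 8
Cheapest insertion is between Base and S3, adding 1.
New total = 62 + 1 = 63.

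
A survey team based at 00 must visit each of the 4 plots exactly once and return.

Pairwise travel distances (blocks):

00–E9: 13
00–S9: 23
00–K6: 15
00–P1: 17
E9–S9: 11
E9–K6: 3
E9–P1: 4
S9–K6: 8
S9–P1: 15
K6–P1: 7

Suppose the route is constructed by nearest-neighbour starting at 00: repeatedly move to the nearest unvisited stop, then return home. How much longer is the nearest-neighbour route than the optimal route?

The nearest-neighbour route is 6 blocks longer than optimal.

00: E9=13, K6=15, P1=17, S9=23 ⇒ E9
E9: K6=3, P1=4, S9=11 ⇒ K6
K6: P1=7, S9=8 ⇒ P1
P1: S9=15 ⇒ S9
NN route 00 → E9 → K6 → P1 → S9 → 00 costs 61.
Optimal: 00 → E9 → P1 → S9 → K6 → 00 costs 55 (by enumerating all 12 distinct tours).
Excess = 61 − 55 = 6.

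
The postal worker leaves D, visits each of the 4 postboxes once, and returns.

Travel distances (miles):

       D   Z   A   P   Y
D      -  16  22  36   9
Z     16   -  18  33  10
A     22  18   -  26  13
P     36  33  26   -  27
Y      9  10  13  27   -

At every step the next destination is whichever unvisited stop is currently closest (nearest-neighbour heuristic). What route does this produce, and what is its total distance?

From D: distances to unvisited — Y=9, Z=16, A=22, P=36. Nearest is Y (9).
From Y: distances to unvisited — Z=10, A=13, P=27. Nearest is Z (10).
From Z: distances to unvisited — A=18, P=33. Nearest is A (18).
From A: distances to unvisited — P=26. Nearest is P (26).
Return P→D: 36.
Total = 9 + 10 + 18 + 26 + 36 = 99.

99 miles along D → Y → Z → A → P → D.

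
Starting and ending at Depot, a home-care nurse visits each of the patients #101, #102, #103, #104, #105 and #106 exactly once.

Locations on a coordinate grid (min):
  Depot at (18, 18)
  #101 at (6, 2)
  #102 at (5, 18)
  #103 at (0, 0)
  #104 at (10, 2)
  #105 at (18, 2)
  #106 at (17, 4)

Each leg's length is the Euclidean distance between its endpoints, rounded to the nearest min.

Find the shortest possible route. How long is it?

Depot-#101-#102-#103-#104-#105-#106-Depot: 20+16+19+10+8+2+14 = 89
Depot-#101-#102-#103-#104-#106-#105-Depot: 20+16+19+10+7+2+16 = 90
Depot-#101-#102-#103-#105-#104-#106-Depot: 20+16+19+18+8+7+14 = 102
Depot-#101-#102-#103-#105-#106-#104-Depot: 20+16+19+18+2+7+18 = 100
Depot-#101-#102-#103-#106-#104-#105-Depot: 20+16+19+17+7+8+16 = 103
Depot-#101-#102-#103-#106-#105-#104-Depot: 20+16+19+17+2+8+18 = 100
Depot-#101-#102-#104-#103-#105-#106-Depot: 20+16+17+10+18+2+14 = 97
Depot-#101-#102-#104-#103-#106-#105-Depot: 20+16+17+10+17+2+16 = 98
… (352 more)
Depot-#102-#103-#101-#104-#105-#106-Depot: 13+19+6+4+8+2+14 = 66  ← best
The minimum is 66.
One optimal route: Depot → #102 → #103 → #101 → #104 → #105 → #106 → Depot (or its reverse).

66 min — the shortest possible round trip.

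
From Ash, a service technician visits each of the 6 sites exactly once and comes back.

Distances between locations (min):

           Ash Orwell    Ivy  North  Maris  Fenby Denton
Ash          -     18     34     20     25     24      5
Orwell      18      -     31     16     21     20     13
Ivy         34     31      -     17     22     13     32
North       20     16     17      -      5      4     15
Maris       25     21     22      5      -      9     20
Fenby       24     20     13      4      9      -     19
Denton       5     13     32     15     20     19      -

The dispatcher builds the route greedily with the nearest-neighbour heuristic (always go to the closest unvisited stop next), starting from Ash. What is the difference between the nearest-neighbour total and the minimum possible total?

The nearest-neighbour route is 8 min longer than optimal.

From Ash: Denton=5, Orwell=18, North=20, Fenby=24, Maris=25, Ivy=34 → choose Denton (5).
From Denton: Orwell=13, North=15, Fenby=19, Maris=20, Ivy=32 → choose Orwell (13).
From Orwell: North=16, Fenby=20, Maris=21, Ivy=31 → choose North (16).
From North: Fenby=4, Maris=5, Ivy=17 → choose Fenby (4).
From Fenby: Maris=9, Ivy=13 → choose Maris (9).
From Maris: Ivy=22 → choose Ivy (22).
NN route Ash → Denton → Orwell → North → Fenby → Maris → Ivy → Ash costs 103.
Optimal: Ash → Ivy → Fenby → North → Maris → Orwell → Denton → Ash costs 95 (by enumerating all 360 distinct tours).
Excess = 103 − 95 = 8.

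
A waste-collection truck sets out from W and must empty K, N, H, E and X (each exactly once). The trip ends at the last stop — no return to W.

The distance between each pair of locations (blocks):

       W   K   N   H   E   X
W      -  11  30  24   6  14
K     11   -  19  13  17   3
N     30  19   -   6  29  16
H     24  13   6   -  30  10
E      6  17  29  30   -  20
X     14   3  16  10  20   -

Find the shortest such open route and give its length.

There are 5! = 120 possible orderings.
W → K → N → H → E → X: 11+19+6+30+20 = 86
W → K → N → H → X → E: 11+19+6+10+20 = 66
W → K → N → E → H → X: 11+19+29+30+10 = 99
W → K → N → E → X → H: 11+19+29+20+10 = 89
W → K → N → X → H → E: 11+19+16+10+30 = 86
W → K → N → X → E → H: 11+19+16+20+30 = 96
W → K → H → N → E → X: 11+13+6+29+20 = 79
W → K → H → N → X → E: 11+13+6+16+20 = 66
W → K → H → E → N → X: 11+13+30+29+16 = 99
W → K → H → E → X → N: 11+13+30+20+16 = 90
W → K → H → X → N → E: 11+13+10+16+29 = 79
W → K → H → X → E → N: 11+13+10+20+29 = 83
W → K → E → N → H → X: 11+17+29+6+10 = 73
W → K → E → N → X → H: 11+17+29+16+10 = 83
… (106 more)
W → E → K → X → H → N: 6+17+3+10+6 = 42  ← best
The minimum is 42.
One shortest path: W → E → K → X → H → N.

42 blocks — the minimum one-way total.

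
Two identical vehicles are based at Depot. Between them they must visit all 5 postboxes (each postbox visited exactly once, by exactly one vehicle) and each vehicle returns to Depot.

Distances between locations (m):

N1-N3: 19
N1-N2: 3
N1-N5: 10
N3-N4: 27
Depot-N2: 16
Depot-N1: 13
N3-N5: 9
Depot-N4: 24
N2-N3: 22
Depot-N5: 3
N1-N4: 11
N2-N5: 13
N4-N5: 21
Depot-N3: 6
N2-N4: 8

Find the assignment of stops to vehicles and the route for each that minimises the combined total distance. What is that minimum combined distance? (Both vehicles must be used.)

There are 2^4 − 1 = 15 ways to divide the 5 stops into two non-empty groups. For each, the best each vehicle can do is its own shortest tour through its group:
  {N1} + {N2, N3, N4, N5}: 26 + 57 = 83
  {N2} + {N1, N3, N4, N5}: 32 + 57 = 89
  {N1, N2} + {N3, N4, N5}: 32 + 57 = 89
  {N3} + {N1, N2, N4, N5}: 12 + 48 = 60
  {N1, N3} + {N2, N4, N5}: 38 + 48 = 86
  {N2, N3} + {N1, N4, N5}: 44 + 48 = 92
  … (15 splits in total)
Best: vehicle 1 Depot → N3 → Depot = 12; vehicle 2 Depot → N1 → N2 → N4 → N5 → Depot = 48; combined 60.

60 m — the smallest possible combined total.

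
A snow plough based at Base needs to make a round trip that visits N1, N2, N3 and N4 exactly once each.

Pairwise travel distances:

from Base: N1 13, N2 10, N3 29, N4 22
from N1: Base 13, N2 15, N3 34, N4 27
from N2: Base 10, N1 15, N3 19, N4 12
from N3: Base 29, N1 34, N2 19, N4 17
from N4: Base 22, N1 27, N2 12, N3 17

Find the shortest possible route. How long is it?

Minimum total distance: 86.

There are 12 distinct closed tours to check (reversals are equivalent).
Base → N1 → N2 → N3 → N4 → Base: 13+15+19+17+22 = 86
Base → N1 → N2 → N4 → N3 → Base: 13+15+12+17+29 = 86
Base → N1 → N3 → N2 → N4 → Base: 13+34+19+12+22 = 100
Base → N1 → N3 → N4 → N2 → Base: 13+34+17+12+10 = 86
Base → N1 → N4 → N2 → N3 → Base: 13+27+12+19+29 = 100
Base → N1 → N4 → N3 → N2 → Base: 13+27+17+19+10 = 86
Base → N2 → N1 → N3 → N4 → Base: 10+15+34+17+22 = 98
Base → N2 → N1 → N4 → N3 → Base: 10+15+27+17+29 = 98
Base → N2 → N3 → N1 → N4 → Base: 10+19+34+27+22 = 112
Base → N2 → N4 → N1 → N3 → Base: 10+12+27+34+29 = 112
Base → N3 → N1 → N2 → N4 → Base: 29+34+15+12+22 = 112
Base → N3 → N2 → N1 → N4 → Base: 29+19+15+27+22 = 112
The minimum is 86.
One optimal route: Base → N1 → N2 → N3 → N4 → Base (or its reverse).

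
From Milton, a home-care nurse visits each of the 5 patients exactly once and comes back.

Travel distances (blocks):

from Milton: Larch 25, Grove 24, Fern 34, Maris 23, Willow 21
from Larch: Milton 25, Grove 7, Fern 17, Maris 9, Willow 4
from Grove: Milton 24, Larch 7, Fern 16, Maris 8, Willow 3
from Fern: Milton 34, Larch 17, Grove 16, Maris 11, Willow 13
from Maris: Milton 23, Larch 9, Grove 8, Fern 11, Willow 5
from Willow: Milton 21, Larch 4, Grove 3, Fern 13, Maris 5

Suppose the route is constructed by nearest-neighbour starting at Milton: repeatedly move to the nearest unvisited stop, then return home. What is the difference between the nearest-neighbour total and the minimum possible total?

Milton: Willow=21, Maris=23, Grove=24, Larch=25, Fern=34 ⇒ Willow
Willow: Grove=3, Larch=4, Maris=5, Fern=13 ⇒ Grove
Grove: Larch=7, Maris=8, Fern=16 ⇒ Larch
Larch: Maris=9, Fern=17 ⇒ Maris
Maris: Fern=11 ⇒ Fern
NN route Milton → Willow → Grove → Larch → Maris → Fern → Milton costs 85.
Optimal: Milton → Larch → Grove → Willow → Fern → Maris → Milton costs 82 (by enumerating all 60 distinct tours).
Excess = 85 − 82 = 3.

Excess over optimum: 3 blocks.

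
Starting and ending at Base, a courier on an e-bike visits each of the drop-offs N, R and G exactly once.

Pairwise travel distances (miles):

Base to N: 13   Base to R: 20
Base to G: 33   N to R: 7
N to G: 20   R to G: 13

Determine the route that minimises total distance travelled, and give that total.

Shortest round trip = 66 miles.

Base → N → R → G → Base: 13+7+13+33 = 66
Base → N → G → R → Base: 13+20+13+20 = 66
Base → R → N → G → Base: 20+7+20+33 = 80
The minimum is 66.
One optimal route: Base → N → R → G → Base (or its reverse).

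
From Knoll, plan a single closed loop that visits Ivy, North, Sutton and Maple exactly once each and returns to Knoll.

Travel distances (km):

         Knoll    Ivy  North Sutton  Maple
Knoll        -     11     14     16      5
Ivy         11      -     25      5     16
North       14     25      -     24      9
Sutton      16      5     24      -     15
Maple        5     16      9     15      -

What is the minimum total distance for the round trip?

Minimum total distance: 54 km.

With 4 stops there are 4!/2 = 12 distinct round trips (a route and its reverse cost the same).
Knoll - Ivy - North - Sutton - Maple - Knoll: 11+25+24+15+5 = 80
Knoll - Ivy - North - Maple - Sutton - Knoll: 11+25+9+15+16 = 76
Knoll - Ivy - Sutton - North - Maple - Knoll: 11+5+24+9+5 = 54
Knoll - Ivy - Sutton - Maple - North - Knoll: 11+5+15+9+14 = 54
Knoll - Ivy - Maple - North - Sutton - Knoll: 11+16+9+24+16 = 76
Knoll - Ivy - Maple - Sutton - North - Knoll: 11+16+15+24+14 = 80
Knoll - North - Ivy - Sutton - Maple - Knoll: 14+25+5+15+5 = 64
Knoll - North - Ivy - Maple - Sutton - Knoll: 14+25+16+15+16 = 86
Knoll - North - Sutton - Ivy - Maple - Knoll: 14+24+5+16+5 = 64
Knoll - North - Maple - Ivy - Sutton - Knoll: 14+9+16+5+16 = 60
Knoll - Sutton - Ivy - North - Maple - Knoll: 16+5+25+9+5 = 60
Knoll - Sutton - North - Ivy - Maple - Knoll: 16+24+25+16+5 = 86
The minimum is 54.
One optimal route: Knoll → Ivy → Sutton → North → Maple → Knoll (or its reverse).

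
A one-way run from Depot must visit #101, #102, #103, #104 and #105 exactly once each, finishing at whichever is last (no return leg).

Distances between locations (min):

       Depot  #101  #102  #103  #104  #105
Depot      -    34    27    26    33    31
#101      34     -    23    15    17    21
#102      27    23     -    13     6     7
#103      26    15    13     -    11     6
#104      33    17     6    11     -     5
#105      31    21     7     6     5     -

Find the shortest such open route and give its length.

Shortest open route: 59 min.

There are 5! = 120 possible orderings.
Depot → #101 → #102 → #103 → #104 → #105: 34+23+13+11+5 = 86
Depot → #101 → #102 → #103 → #105 → #104: 34+23+13+6+5 = 81
Depot → #101 → #102 → #104 → #103 → #105: 34+23+6+11+6 = 80
Depot → #101 → #102 → #104 → #105 → #103: 34+23+6+5+6 = 74
Depot → #101 → #102 → #105 → #103 → #104: 34+23+7+6+11 = 81
Depot → #101 → #102 → #105 → #104 → #103: 34+23+7+5+11 = 80
Depot → #101 → #103 → #102 → #104 → #105: 34+15+13+6+5 = 73
Depot → #101 → #103 → #102 → #105 → #104: 34+15+13+7+5 = 74
Depot → #101 → #103 → #104 → #102 → #105: 34+15+11+6+7 = 73
Depot → #101 → #103 → #104 → #105 → #102: 34+15+11+5+7 = 72
Depot → #101 → #103 → #105 → #102 → #104: 34+15+6+7+6 = 68
Depot → #101 → #103 → #105 → #104 → #102: 34+15+6+5+6 = 66
Depot → #101 → #104 → #102 → #103 → #105: 34+17+6+13+6 = 76
Depot → #101 → #104 → #102 → #105 → #103: 34+17+6+7+6 = 70
… (106 more)
Depot → #102 → #104 → #105 → #103 → #101: 27+6+5+6+15 = 59  ← best
The minimum is 59.
One shortest path: Depot → #102 → #104 → #105 → #103 → #101.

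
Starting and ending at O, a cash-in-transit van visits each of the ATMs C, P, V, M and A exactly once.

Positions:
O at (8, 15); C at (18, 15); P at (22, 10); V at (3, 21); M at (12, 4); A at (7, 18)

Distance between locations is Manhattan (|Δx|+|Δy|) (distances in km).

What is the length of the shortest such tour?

There are 60 distinct closed tours to check (reversals are equivalent).
O→C→P→V→M→A→O: 10+9+30+26+19+4 = 98
O→C→P→V→A→M→O: 10+9+30+7+19+15 = 90
O→C→P→M→V→A→O: 10+9+16+26+7+4 = 72
O→C→P→M→A→V→O: 10+9+16+19+7+11 = 72
O→C→P→A→V→M→O: 10+9+23+7+26+15 = 90
O→C→P→A→M→V→O: 10+9+23+19+26+11 = 98
O→C→V→P→M→A→O: 10+21+30+16+19+4 = 100
O→C→V→P→A→M→O: 10+21+30+23+19+15 = 118
O→C→V→M→P→A→O: 10+21+26+16+23+4 = 100
O→C→V→M→A→P→O: 10+21+26+19+23+19 = 118
O→C→V→A→P→M→O: 10+21+7+23+16+15 = 92
O→C→V→A→M→P→O: 10+21+7+19+16+19 = 92
O→C→M→P→V→A→O: 10+17+16+30+7+4 = 84
O→C→M→P→A→V→O: 10+17+16+23+7+11 = 84
… (46 more)
The minimum is 72.
One optimal route: O → C → P → M → V → A → O (or its reverse).

Shortest round trip = 72 km.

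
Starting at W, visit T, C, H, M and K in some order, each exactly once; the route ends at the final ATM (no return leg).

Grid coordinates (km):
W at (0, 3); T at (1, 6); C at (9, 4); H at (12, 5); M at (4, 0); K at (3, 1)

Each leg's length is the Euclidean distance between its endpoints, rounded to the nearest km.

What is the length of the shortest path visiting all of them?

There are 5! = 120 possible orderings.
W - T - C - H - M - K: 3+8+3+9+1 = 24
W - T - C - H - K - M: 3+8+3+10+1 = 25
W - T - C - M - H - K: 3+8+6+9+10 = 36
W - T - C - M - K - H: 3+8+6+1+10 = 28
W - T - C - K - H - M: 3+8+7+10+9 = 37
W - T - C - K - M - H: 3+8+7+1+9 = 28
W - T - H - C - M - K: 3+11+3+6+1 = 24
W - T - H - C - K - M: 3+11+3+7+1 = 25
W - T - H - M - C - K: 3+11+9+6+7 = 36
W - T - H - M - K - C: 3+11+9+1+7 = 31
W - T - H - K - C - M: 3+11+10+7+6 = 37
W - T - H - K - M - C: 3+11+10+1+6 = 31
W - T - M - C - H - K: 3+7+6+3+10 = 29
W - T - M - C - K - H: 3+7+6+7+10 = 33
… (106 more)
W - T - K - M - C - H: 3+5+1+6+3 = 18  ← best
The minimum is 18.
One shortest path: W → T → K → M → C → H.

Minimum one-way distance = 18 km.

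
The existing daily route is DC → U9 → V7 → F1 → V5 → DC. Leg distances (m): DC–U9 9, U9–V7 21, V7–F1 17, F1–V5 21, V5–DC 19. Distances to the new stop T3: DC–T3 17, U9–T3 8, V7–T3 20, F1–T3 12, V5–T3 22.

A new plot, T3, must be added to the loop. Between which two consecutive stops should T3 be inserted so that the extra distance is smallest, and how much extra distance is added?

Adding 7 m by placing T3 on the U9–V7 leg.

Insertion cost between consecutive stops i–j is d(i,T3) + d(T3,j) − d(i,j):
  between DC and U9: 17 + 8 − 9 = 16
  between U9 and V7: 8 + 20 − 21 = 7
  between V7 and F1: 20 + 12 − 17 = 15
  between F1 and V5: 12 + 22 − 21 = 13
  between V5 and DC: 22 + 17 − 19 = 20
Cheapest insertion is between U9 and V7, adding 7.
New total = 87 + 7 = 94.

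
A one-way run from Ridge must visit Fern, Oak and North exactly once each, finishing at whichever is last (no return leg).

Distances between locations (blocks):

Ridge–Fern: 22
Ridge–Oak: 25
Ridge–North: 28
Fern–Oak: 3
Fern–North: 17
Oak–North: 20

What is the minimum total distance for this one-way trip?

There are 3! = 6 possible orderings.
Ridge→Fern→Oak→North: 22+3+20 = 45
Ridge→Fern→North→Oak: 22+17+20 = 59
Ridge→Oak→Fern→North: 25+3+17 = 45
Ridge→Oak→North→Fern: 25+20+17 = 62
Ridge→North→Fern→Oak: 28+17+3 = 48
Ridge→North→Oak→Fern: 28+20+3 = 51
The minimum is 45.
One shortest path: Ridge → Fern → Oak → North.

45 blocks — the minimum one-way total.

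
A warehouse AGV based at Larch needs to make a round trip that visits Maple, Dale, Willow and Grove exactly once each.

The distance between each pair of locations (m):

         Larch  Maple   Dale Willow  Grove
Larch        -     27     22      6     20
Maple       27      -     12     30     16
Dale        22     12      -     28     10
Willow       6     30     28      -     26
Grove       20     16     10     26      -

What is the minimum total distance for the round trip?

With 4 stops there are 4!/2 = 12 distinct round trips (a route and its reverse cost the same).
Larch-Maple-Dale-Willow-Grove-Larch: 27+12+28+26+20 = 113
Larch-Maple-Dale-Grove-Willow-Larch: 27+12+10+26+6 = 81
Larch-Maple-Willow-Dale-Grove-Larch: 27+30+28+10+20 = 115
Larch-Maple-Willow-Grove-Dale-Larch: 27+30+26+10+22 = 115
Larch-Maple-Grove-Dale-Willow-Larch: 27+16+10+28+6 = 87
Larch-Maple-Grove-Willow-Dale-Larch: 27+16+26+28+22 = 119
Larch-Dale-Maple-Willow-Grove-Larch: 22+12+30+26+20 = 110
Larch-Dale-Maple-Grove-Willow-Larch: 22+12+16+26+6 = 82
Larch-Dale-Willow-Maple-Grove-Larch: 22+28+30+16+20 = 116
Larch-Dale-Grove-Maple-Willow-Larch: 22+10+16+30+6 = 84
Larch-Willow-Maple-Dale-Grove-Larch: 6+30+12+10+20 = 78
Larch-Willow-Dale-Maple-Grove-Larch: 6+28+12+16+20 = 82
The minimum is 78.
One optimal route: Larch → Willow → Maple → Dale → Grove → Larch (or its reverse).

Shortest round trip = 78 m.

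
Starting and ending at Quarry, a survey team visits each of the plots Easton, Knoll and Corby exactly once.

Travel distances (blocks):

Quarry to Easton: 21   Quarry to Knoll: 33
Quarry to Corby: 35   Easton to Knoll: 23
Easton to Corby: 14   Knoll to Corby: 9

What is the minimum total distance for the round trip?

Shortest round trip = 77 blocks.

Quarry → Easton → Knoll → Corby → Quarry: 21+23+9+35 = 88
Quarry → Easton → Corby → Knoll → Quarry: 21+14+9+33 = 77
Quarry → Knoll → Easton → Corby → Quarry: 33+23+14+35 = 105
The minimum is 77.
One optimal route: Quarry → Easton → Corby → Knoll → Quarry (or its reverse).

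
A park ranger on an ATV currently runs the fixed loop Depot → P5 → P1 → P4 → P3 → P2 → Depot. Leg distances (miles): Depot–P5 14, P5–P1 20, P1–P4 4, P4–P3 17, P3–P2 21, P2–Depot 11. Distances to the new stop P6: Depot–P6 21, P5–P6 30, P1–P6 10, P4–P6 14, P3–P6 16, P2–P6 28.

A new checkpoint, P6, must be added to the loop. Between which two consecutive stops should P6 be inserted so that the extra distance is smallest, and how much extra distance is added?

Insertion cost between consecutive stops i–j is d(i,P6) + d(P6,j) − d(i,j):
  between Depot and P5: 21 + 30 − 14 = 37
  between P5 and P1: 30 + 10 − 20 = 20
  between P1 and P4: 10 + 14 − 4 = 20
  between P4 and P3: 14 + 16 − 17 = 13
  between P3 and P2: 16 + 28 − 21 = 23
  between P2 and Depot: 28 + 21 − 11 = 38
Cheapest insertion is between P4 and P3, adding 13.
New total = 87 + 13 = 100.

+13 miles — insert P6 between P4 and P3.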